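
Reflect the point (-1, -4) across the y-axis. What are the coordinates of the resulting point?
(1, -4)

Reflection across y-axis: (-1, -4) → (1, -4)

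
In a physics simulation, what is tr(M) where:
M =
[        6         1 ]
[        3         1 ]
tr(M) = 6 + 1 = 7

The trace of a square matrix is the sum of its diagonal entries.
Diagonal entries of M: M[0][0] = 6, M[1][1] = 1.
tr(M) = 6 + 1 = 7.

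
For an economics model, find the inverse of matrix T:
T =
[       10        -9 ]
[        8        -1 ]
det(T) = 62
T⁻¹ =
[    -1/62      9/62 ]
[    -4/31      5/31 ]

For a 2×2 matrix T = [[a, b], [c, d]] with det(T) ≠ 0, T⁻¹ = (1/det(T)) * [[d, -b], [-c, a]].
det(T) = (10)*(-1) - (-9)*(8) = -10 + 72 = 62.
T⁻¹ = (1/62) * [[-1, 9], [-8, 10]].
Dividing each entry by 62 and reducing:
T⁻¹ =
[    -1/62      9/62 ]
[    -4/31      5/31 ]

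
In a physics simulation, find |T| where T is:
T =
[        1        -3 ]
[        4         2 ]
det(T) = 14

For a 2×2 matrix [[a, b], [c, d]], det = a*d - b*c.
det(T) = (1)*(2) - (-3)*(4) = 2 + 12 = 14.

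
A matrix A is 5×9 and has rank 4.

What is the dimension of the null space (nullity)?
5

The rank-nullity theorem for an m×n matrix states:
rank(A) + nullity(A) = n (the number of columns).
Here n = 9 and rank(A) = 4, so nullity(A) = 9 - 4 = 5.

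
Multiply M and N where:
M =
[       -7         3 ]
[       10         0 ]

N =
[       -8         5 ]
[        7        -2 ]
MN =
[       77       -41 ]
[      -80        50 ]

Matrix multiplication: (MN)[i][j] = sum over k of M[i][k] * N[k][j].
  (MN)[0][0] = (-7)*(-8) + (3)*(7) = 77
  (MN)[0][1] = (-7)*(5) + (3)*(-2) = -41
  (MN)[1][0] = (10)*(-8) + (0)*(7) = -80
  (MN)[1][1] = (10)*(5) + (0)*(-2) = 50
MN =
[       77       -41 ]
[      -80        50 ]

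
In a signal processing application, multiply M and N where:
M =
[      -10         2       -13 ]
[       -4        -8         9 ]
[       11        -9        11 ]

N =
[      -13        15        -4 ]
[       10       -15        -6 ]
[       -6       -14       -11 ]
MN =
[      228         2       171 ]
[      -82       -66       -35 ]
[     -299       146      -111 ]

Matrix multiplication: (MN)[i][j] = sum over k of M[i][k] * N[k][j].
  (MN)[0][0] = (-10)*(-13) + (2)*(10) + (-13)*(-6) = 228
  (MN)[0][1] = (-10)*(15) + (2)*(-15) + (-13)*(-14) = 2
  (MN)[0][2] = (-10)*(-4) + (2)*(-6) + (-13)*(-11) = 171
  (MN)[1][0] = (-4)*(-13) + (-8)*(10) + (9)*(-6) = -82
  (MN)[1][1] = (-4)*(15) + (-8)*(-15) + (9)*(-14) = -66
  (MN)[1][2] = (-4)*(-4) + (-8)*(-6) + (9)*(-11) = -35
  (MN)[2][0] = (11)*(-13) + (-9)*(10) + (11)*(-6) = -299
  (MN)[2][1] = (11)*(15) + (-9)*(-15) + (11)*(-14) = 146
  (MN)[2][2] = (11)*(-4) + (-9)*(-6) + (11)*(-11) = -111
MN =
[      228         2       171 ]
[      -82       -66       -35 ]
[     -299       146      -111 ]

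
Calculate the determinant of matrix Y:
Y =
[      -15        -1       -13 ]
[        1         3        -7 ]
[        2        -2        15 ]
det(Y) = -332

Expand along row 0 (cofactor expansion): det(Y) = a*(e*i - f*h) - b*(d*i - f*g) + c*(d*h - e*g), where the 3×3 is [[a, b, c], [d, e, f], [g, h, i]].
Minor M_00 = (3)*(15) - (-7)*(-2) = 45 - 14 = 31.
Minor M_01 = (1)*(15) - (-7)*(2) = 15 + 14 = 29.
Minor M_02 = (1)*(-2) - (3)*(2) = -2 - 6 = -8.
det(Y) = (-15)*(31) - (-1)*(29) + (-13)*(-8) = -465 + 29 + 104 = -332.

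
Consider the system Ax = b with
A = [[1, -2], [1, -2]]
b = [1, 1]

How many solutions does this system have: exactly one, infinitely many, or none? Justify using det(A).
Infinitely many solutions

det(A) = (1)*(-2) - (-2)*(1) = 0, so A is singular (column 2 is -2 times column 1).
b = [1, 1] = 1 * column 1 of A, so b lies in the column space of A.
A singular matrix whose right-hand side is in its column space gives a 1-parameter family of solutions — infinitely many.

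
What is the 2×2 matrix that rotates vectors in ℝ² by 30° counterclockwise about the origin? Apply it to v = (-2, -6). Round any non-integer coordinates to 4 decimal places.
R = [[√3/2, -1/2], [1/2, √3/2]]; R·v = (1.2679, -6.1962)

A counterclockwise rotation by angle θ in ℝ² has matrix R(θ) = [[cos θ, -sin θ], [sin θ, cos θ]].
For θ = 30°: cos θ = √3/2, sin θ = 1/2.
R(30°) = [[√3/2, -1/2], [1/2, √3/2]].
R·v = [√3/2·-2 + (-1/2)·-6, 1/2·-2 + √3/2·-6] = (1.2679, -6.1962).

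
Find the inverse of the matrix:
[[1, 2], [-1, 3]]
[[3/5, -2/5], [1/5, 1/5]]

For [[a,b],[c,d]], inverse = (1/det)·[[d,-b],[-c,a]]
det = 1·3 - 2·-1 = 5
Inverse = (1/5)·[[3, -2], [1, 1]]
        = [[3/5, -2/5], [1/5, 1/5]]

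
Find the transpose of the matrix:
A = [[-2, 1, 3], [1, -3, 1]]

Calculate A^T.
[[-2, 1], [1, -3], [3, 1]]

The transpose sends entry (i,j) to (j,i); rows become columns.
Row 0 of A: [-2, 1, 3] -> column 0 of A^T.
Row 1 of A: [1, -3, 1] -> column 1 of A^T.
A^T = [[-2, 1], [1, -3], [3, 1]]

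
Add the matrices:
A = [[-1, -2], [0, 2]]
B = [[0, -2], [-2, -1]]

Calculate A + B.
[[-1, -4], [-2, 1]]

Add corresponding elements:
(-1)+(0)=-1
(-2)+(-2)=-4
(0)+(-2)=-2
(2)+(-1)=1
A + B = [[-1, -4], [-2, 1]]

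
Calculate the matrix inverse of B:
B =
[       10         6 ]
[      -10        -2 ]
det(B) = 40
B⁻¹ =
[    -1/20     -3/20 ]
[      1/4       1/4 ]

For a 2×2 matrix B = [[a, b], [c, d]] with det(B) ≠ 0, B⁻¹ = (1/det(B)) * [[d, -b], [-c, a]].
det(B) = (10)*(-2) - (6)*(-10) = -20 + 60 = 40.
B⁻¹ = (1/40) * [[-2, -6], [10, 10]].
Dividing each entry by 40 and reducing:
B⁻¹ =
[    -1/20     -3/20 ]
[      1/4       1/4 ]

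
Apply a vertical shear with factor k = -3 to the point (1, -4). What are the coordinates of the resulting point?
(1, -7)

Shear matrix for vertical shear with factor k = -3:
[[1, 0], [-3, 1]]
Result: (1, -4) → (1, -7)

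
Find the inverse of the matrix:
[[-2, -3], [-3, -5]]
[[-5, 3], [3, -2]]

For [[a,b],[c,d]], inverse = (1/det)·[[d,-b],[-c,a]]
det = -2·-5 - -3·-3 = 1
Inverse = (1/1)·[[-5, 3], [3, -2]]
        = [[-5, 3], [3, -2]]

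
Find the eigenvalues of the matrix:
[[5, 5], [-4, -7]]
λ = -5 and λ = 3

Characteristic equation: det(A - λI) = 0
λ² - (trace)λ + (det) = 0
λ² - (-2)λ + (-15) = 0
λ² + 2λ - 15 = 0
Solving: λ = -5, 3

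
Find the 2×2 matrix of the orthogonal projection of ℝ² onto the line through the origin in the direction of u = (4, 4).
[[1/2, 1/2], [1/2, 1/2]]

The orthogonal projection onto the line spanned by a nonzero vector u = (a, b) has matrix P = (u uᵀ) / (uᵀ u) = (1/(a² + b²)) · [[a², ab], [ab, b²]].
Here u = (4, 4), so a² + b² = 16 + 16 = 32.
P = (1/32) · [[16, 16], [16, 16]] = [[1/2, 1/2], [1/2, 1/2]].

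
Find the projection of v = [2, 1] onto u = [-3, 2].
[12/13, -8/13]

The projection of v onto u is proj_u(v) = ((v·u) / (u·u)) · u.
v·u = (2)*(-3) + (1)*(2) = -4.
u·u = (-3)*(-3) + (2)*(2) = 13.
coefficient = -4 / 13 = -4/13.
proj_u(v) = -4/13 · [-3, 2] = [12/13, -8/13].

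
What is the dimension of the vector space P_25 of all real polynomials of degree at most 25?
Dimension = 26

A polynomial of degree at most 25 can be written as a₀ + a₁x + a₂x² + … + a_25x^25, with 26 free coefficients a₀, …, a_25.
The set {1, x, x², …, x^25} is a basis: it spans P_25 (every such polynomial is a linear combination of these) and is linearly independent (a polynomial is zero iff all its coefficients are zero).
Therefore dim(P_25) = 25 + 1 = 26.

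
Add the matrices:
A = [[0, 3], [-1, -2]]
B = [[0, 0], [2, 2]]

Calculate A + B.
[[0, 3], [1, 0]]

Add corresponding elements:
(0)+(0)=0
(3)+(0)=3
(-1)+(2)=1
(-2)+(2)=0
A + B = [[0, 3], [1, 0]]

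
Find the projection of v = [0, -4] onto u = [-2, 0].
[0, 0]

The projection of v onto u is proj_u(v) = ((v·u) / (u·u)) · u.
v·u = (0)*(-2) + (-4)*(0) = 0.
u·u = (-2)*(-2) + (0)*(0) = 4.
coefficient = 0 / 4 = 0.
proj_u(v) = 0 · [-2, 0] = [0, 0].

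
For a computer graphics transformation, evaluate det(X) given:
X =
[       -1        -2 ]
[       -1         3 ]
det(X) = -5

For a 2×2 matrix [[a, b], [c, d]], det = a*d - b*c.
det(X) = (-1)*(3) - (-2)*(-1) = -3 - 2 = -5.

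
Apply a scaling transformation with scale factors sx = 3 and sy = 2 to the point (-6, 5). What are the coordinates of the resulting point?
(-18, 10)

Scaling matrix:
[[3, 0], [0, 2]]
Result: (-6 × 3, 5 × 2) = (-18, 10)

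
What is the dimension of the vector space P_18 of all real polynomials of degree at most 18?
Dimension = 19

A polynomial of degree at most 18 can be written as a₀ + a₁x + a₂x² + … + a_18x^18, with 19 free coefficients a₀, …, a_18.
The set {1, x, x², …, x^18} is a basis: it spans P_18 (every such polynomial is a linear combination of these) and is linearly independent (a polynomial is zero iff all its coefficients are zero).
Therefore dim(P_18) = 18 + 1 = 19.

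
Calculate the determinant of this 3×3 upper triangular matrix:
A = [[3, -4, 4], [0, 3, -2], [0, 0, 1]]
9

The determinant of a triangular matrix is the product of its diagonal entries (the off-diagonal entries above the diagonal do not affect it).
det(A) = (3) * (3) * (1) = 9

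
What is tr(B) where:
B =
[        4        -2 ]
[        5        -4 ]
tr(B) = 4 - 4 = 0

The trace of a square matrix is the sum of its diagonal entries.
Diagonal entries of B: B[0][0] = 4, B[1][1] = -4.
tr(B) = 4 - 4 = 0.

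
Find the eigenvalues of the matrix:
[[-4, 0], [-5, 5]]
λ = -4 and λ = 5

Characteristic equation: det(A - λI) = 0
λ² - (trace)λ + (det) = 0
λ² - (1)λ + (-20) = 0
λ² - 1λ - 20 = 0
Solving: λ = -4, 5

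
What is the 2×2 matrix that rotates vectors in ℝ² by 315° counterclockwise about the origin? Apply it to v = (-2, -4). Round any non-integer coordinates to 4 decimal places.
R = [[√2/2, √2/2], [-√2/2, √2/2]]; R·v = (-4.2426, -1.4142)

A counterclockwise rotation by angle θ in ℝ² has matrix R(θ) = [[cos θ, -sin θ], [sin θ, cos θ]].
For θ = 315°: cos θ = √2/2, sin θ = -√2/2.
R(315°) = [[√2/2, √2/2], [-√2/2, √2/2]].
R·v = [√2/2·-2 + (√2/2)·-4, -√2/2·-2 + √2/2·-4] = (-4.2426, -1.4142).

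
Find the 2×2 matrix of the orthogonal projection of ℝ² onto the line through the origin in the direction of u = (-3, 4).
[[9/25, -12/25], [-12/25, 16/25]]

The orthogonal projection onto the line spanned by a nonzero vector u = (a, b) has matrix P = (u uᵀ) / (uᵀ u) = (1/(a² + b²)) · [[a², ab], [ab, b²]].
Here u = (-3, 4), so a² + b² = 9 + 16 = 25.
P = (1/25) · [[9, -12], [-12, 16]] = [[9/25, -12/25], [-12/25, 16/25]].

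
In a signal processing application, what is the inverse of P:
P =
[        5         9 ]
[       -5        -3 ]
det(P) = 30
P⁻¹ =
[    -1/10     -3/10 ]
[      1/6       1/6 ]

For a 2×2 matrix P = [[a, b], [c, d]] with det(P) ≠ 0, P⁻¹ = (1/det(P)) * [[d, -b], [-c, a]].
det(P) = (5)*(-3) - (9)*(-5) = -15 + 45 = 30.
P⁻¹ = (1/30) * [[-3, -9], [5, 5]].
Dividing each entry by 30 and reducing:
P⁻¹ =
[    -1/10     -3/10 ]
[      1/6       1/6 ]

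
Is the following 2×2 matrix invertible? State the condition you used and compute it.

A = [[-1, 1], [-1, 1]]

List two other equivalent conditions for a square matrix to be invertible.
No, not invertible; det(A) = 0 (two rows are equal, so the rows are linearly dependent). Equivalent conditions (failing for this A): rank(A) < 2; Ax = 0 has non-trivial solutions; 0 is an eigenvalue; the columns are linearly dependent.

To check invertibility, compute det(A).
In this matrix, row 0 and the last row are identical, so one row is a scalar multiple of another and the rows are linearly dependent.
A matrix with linearly dependent rows has det = 0 and is not invertible.
Equivalent failed conditions:
- rank(A) < 2.
- Ax = 0 has non-trivial solutions.
- 0 is an eigenvalue.
- The columns are linearly dependent.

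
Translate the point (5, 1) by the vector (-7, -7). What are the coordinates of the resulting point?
(-2, -6)

Translation by (-7, -7):
x' = 5 + -7 = -2
y' = 1 + -7 = -6
Homogeneous matrix: [[1, 0, -7], [0, 1, -7], [0, 0, 1]]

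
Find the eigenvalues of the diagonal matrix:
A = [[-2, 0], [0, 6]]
λ₁ = -2, λ₂ = 6

The characteristic polynomial of A is det(A - λI) = (-2 - λ)(6 - λ) = 0.
The roots are λ = -2 and λ = 6, so the eigenvalues are the diagonal entries.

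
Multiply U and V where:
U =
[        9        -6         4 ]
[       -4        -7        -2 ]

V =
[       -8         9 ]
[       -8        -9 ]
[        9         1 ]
UV =
[       12       139 ]
[       70        25 ]

Matrix multiplication: (UV)[i][j] = sum over k of U[i][k] * V[k][j].
  (UV)[0][0] = (9)*(-8) + (-6)*(-8) + (4)*(9) = 12
  (UV)[0][1] = (9)*(9) + (-6)*(-9) + (4)*(1) = 139
  (UV)[1][0] = (-4)*(-8) + (-7)*(-8) + (-2)*(9) = 70
  (UV)[1][1] = (-4)*(9) + (-7)*(-9) + (-2)*(1) = 25
UV =
[       12       139 ]
[       70        25 ]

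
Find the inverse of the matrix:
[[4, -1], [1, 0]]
[[0, 1], [-1, 4]]

For [[a,b],[c,d]], inverse = (1/det)·[[d,-b],[-c,a]]
det = 4·0 - -1·1 = 1
Inverse = (1/1)·[[0, 1], [-1, 4]]
        = [[0, 1], [-1, 4]]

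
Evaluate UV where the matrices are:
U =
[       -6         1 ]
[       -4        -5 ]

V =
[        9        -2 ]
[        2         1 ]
UV =
[      -52        13 ]
[      -46         3 ]

Matrix multiplication: (UV)[i][j] = sum over k of U[i][k] * V[k][j].
  (UV)[0][0] = (-6)*(9) + (1)*(2) = -52
  (UV)[0][1] = (-6)*(-2) + (1)*(1) = 13
  (UV)[1][0] = (-4)*(9) + (-5)*(2) = -46
  (UV)[1][1] = (-4)*(-2) + (-5)*(1) = 3
UV =
[      -52        13 ]
[      -46         3 ]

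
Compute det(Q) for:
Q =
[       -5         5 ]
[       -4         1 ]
det(Q) = 15

For a 2×2 matrix [[a, b], [c, d]], det = a*d - b*c.
det(Q) = (-5)*(1) - (5)*(-4) = -5 + 20 = 15.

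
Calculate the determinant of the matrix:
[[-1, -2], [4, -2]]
10

For a 2×2 matrix [[a, b], [c, d]], det = ad - bc
det = (-1)(-2) - (-2)(4) = 2 - -8 = 10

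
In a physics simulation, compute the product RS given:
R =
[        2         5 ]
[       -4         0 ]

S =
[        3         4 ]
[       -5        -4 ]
RS =
[      -19       -12 ]
[      -12       -16 ]

Matrix multiplication: (RS)[i][j] = sum over k of R[i][k] * S[k][j].
  (RS)[0][0] = (2)*(3) + (5)*(-5) = -19
  (RS)[0][1] = (2)*(4) + (5)*(-4) = -12
  (RS)[1][0] = (-4)*(3) + (0)*(-5) = -12
  (RS)[1][1] = (-4)*(4) + (0)*(-4) = -16
RS =
[      -19       -12 ]
[      -12       -16 ]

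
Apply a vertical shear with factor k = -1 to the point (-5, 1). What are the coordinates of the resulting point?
(-5, 6)

Shear matrix for vertical shear with factor k = -1:
[[1, 0], [-1, 1]]
Result: (-5, 1) → (-5, 6)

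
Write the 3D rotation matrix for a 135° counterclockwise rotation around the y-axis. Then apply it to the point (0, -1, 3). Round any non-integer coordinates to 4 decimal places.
R = [[-√2/2, 0, √2/2], [0, 1, 0], [-√2/2, 0, -√2/2]]; R·(0, -1, 3) = (2.1213, -1.0000, -2.1213)

Rotation matrix for 135° around y-axis:
cos(135°) = -√2/2, sin(135°) = √2/2
R = [[-√2/2, 0, √2/2], [0, 1, 0], [-√2/2, 0, -√2/2]]
Apply to (0, -1, 3): R·[0, -1, 3]ᵀ = (2.1213, -1.0000, -2.1213)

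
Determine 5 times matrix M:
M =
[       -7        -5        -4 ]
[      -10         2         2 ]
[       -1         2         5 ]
5M =
[      -35       -25       -20 ]
[      -50        10        10 ]
[       -5        10        25 ]

Scalar multiplication is elementwise: (5M)[i][j] = 5 * M[i][j].
  (5M)[0][0] = 5 * (-7) = -35
  (5M)[0][1] = 5 * (-5) = -25
  (5M)[0][2] = 5 * (-4) = -20
  (5M)[1][0] = 5 * (-10) = -50
  (5M)[1][1] = 5 * (2) = 10
  (5M)[1][2] = 5 * (2) = 10
  (5M)[2][0] = 5 * (-1) = -5
  (5M)[2][1] = 5 * (2) = 10
  (5M)[2][2] = 5 * (5) = 25
5M =
[      -35       -25       -20 ]
[      -50        10        10 ]
[       -5        10        25 ]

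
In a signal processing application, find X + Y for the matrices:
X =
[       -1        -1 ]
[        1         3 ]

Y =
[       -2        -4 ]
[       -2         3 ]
X + Y =
[       -3        -5 ]
[       -1         6 ]

Matrix addition is elementwise: (X+Y)[i][j] = X[i][j] + Y[i][j].
  (X+Y)[0][0] = (-1) + (-2) = -3
  (X+Y)[0][1] = (-1) + (-4) = -5
  (X+Y)[1][0] = (1) + (-2) = -1
  (X+Y)[1][1] = (3) + (3) = 6
X + Y =
[       -3        -5 ]
[       -1         6 ]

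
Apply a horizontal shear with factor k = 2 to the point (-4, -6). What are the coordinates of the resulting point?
(-16, -6)

Shear matrix for horizontal shear with factor k = 2:
[[1, 2], [0, 1]]
Result: (-4, -6) → (-16, -6)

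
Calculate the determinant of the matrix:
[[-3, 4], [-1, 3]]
-5

For a 2×2 matrix [[a, b], [c, d]], det = ad - bc
det = (-3)(3) - (4)(-1) = -9 - -4 = -5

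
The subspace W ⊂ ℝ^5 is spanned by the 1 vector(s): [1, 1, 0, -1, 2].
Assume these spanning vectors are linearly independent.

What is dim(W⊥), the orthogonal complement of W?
dim(W⊥) = 4

For any subspace W of ℝ^n, dim(W) + dim(W⊥) = n (the whole-space dimension).
Here the given 1 vectors are linearly independent, so dim(W) = 1.
Thus dim(W⊥) = n - dim(W) = 5 - 1 = 4.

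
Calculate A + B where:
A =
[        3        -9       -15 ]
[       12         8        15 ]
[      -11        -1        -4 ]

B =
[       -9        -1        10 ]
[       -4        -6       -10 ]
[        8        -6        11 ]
A + B =
[       -6       -10        -5 ]
[        8         2         5 ]
[       -3        -7         7 ]

Matrix addition is elementwise: (A+B)[i][j] = A[i][j] + B[i][j].
  (A+B)[0][0] = (3) + (-9) = -6
  (A+B)[0][1] = (-9) + (-1) = -10
  (A+B)[0][2] = (-15) + (10) = -5
  (A+B)[1][0] = (12) + (-4) = 8
  (A+B)[1][1] = (8) + (-6) = 2
  (A+B)[1][2] = (15) + (-10) = 5
  (A+B)[2][0] = (-11) + (8) = -3
  (A+B)[2][1] = (-1) + (-6) = -7
  (A+B)[2][2] = (-4) + (11) = 7
A + B =
[       -6       -10        -5 ]
[        8         2         5 ]
[       -3        -7         7 ]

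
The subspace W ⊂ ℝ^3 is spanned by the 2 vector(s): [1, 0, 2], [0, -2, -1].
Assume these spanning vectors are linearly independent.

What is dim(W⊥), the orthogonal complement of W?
dim(W⊥) = 1

For any subspace W of ℝ^n, dim(W) + dim(W⊥) = n (the whole-space dimension).
Here the given 2 vectors are linearly independent, so dim(W) = 2.
Thus dim(W⊥) = n - dim(W) = 3 - 2 = 1.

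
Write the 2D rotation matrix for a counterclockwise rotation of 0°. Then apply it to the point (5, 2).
R = [[1, 0], [0, 1]]; R·(5, 2) = (5, 2)

Rotation matrix formula: R(θ) = [[cos θ, -sin θ], [sin θ, cos θ]]
For θ = 0°:
cos(0°) = 1
sin(0°) = 0
R = [[1, 0], [0, 1]]
Apply to (5, 2): [1·5 + (0)·2, 0·5 + 1·2] = (5, 2)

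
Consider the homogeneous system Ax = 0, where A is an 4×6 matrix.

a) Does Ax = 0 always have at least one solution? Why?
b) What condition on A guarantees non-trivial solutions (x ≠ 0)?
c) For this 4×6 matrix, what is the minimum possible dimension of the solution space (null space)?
a) Yes, x = 0 is always a solution. b) When A has linearly dependent columns (rank < n). c) Minimum nullity = 2.

a) x = 0 satisfies A·0 = 0, so the zero vector is always a solution.
b) Non-trivial solutions exist iff the columns of A are linearly dependent, equivalently rank(A) < n (the number of columns).
c) By rank-nullity, rank(A) + nullity(A) = n = 6. Since A has only 4 rows, rank(A) ≤ 4, so nullity(A) ≥ 6 - 4 = 2.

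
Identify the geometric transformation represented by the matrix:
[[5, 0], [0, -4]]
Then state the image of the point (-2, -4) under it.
non-uniform scaling by (5, -4); image of (-2, -4) is (-10, 16)

This is diagonal with distinct entries, so it scales the x-axis by 5 and the y-axis by -4.
The matrix [[5, 0], [0, -4]] represents: non-uniform scaling by (5, -4).
Applying it to (-2, -4): [5·-2 + 0·-4, 0·-2 + -4·-4] = (-10, 16).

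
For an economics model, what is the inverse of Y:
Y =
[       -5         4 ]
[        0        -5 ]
det(Y) = 25
Y⁻¹ =
[     -1/5     -4/25 ]
[        0      -1/5 ]

For a 2×2 matrix Y = [[a, b], [c, d]] with det(Y) ≠ 0, Y⁻¹ = (1/det(Y)) * [[d, -b], [-c, a]].
det(Y) = (-5)*(-5) - (4)*(0) = 25 - 0 = 25.
Y⁻¹ = (1/25) * [[-5, -4], [0, -5]].
Dividing each entry by 25 and reducing:
Y⁻¹ =
[     -1/5     -4/25 ]
[        0      -1/5 ]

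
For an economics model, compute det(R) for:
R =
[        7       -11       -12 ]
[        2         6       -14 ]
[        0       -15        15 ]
det(R) = -150

Expand along row 0 (cofactor expansion): det(R) = a*(e*i - f*h) - b*(d*i - f*g) + c*(d*h - e*g), where the 3×3 is [[a, b, c], [d, e, f], [g, h, i]].
Minor M_00 = (6)*(15) - (-14)*(-15) = 90 - 210 = -120.
Minor M_01 = (2)*(15) - (-14)*(0) = 30 - 0 = 30.
Minor M_02 = (2)*(-15) - (6)*(0) = -30 - 0 = -30.
det(R) = (7)*(-120) - (-11)*(30) + (-12)*(-30) = -840 + 330 + 360 = -150.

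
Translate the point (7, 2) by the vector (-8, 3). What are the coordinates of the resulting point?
(-1, 5)

Translation by (-8, 3):
x' = 7 + -8 = -1
y' = 2 + 3 = 5
Homogeneous matrix: [[1, 0, -8], [0, 1, 3], [0, 0, 1]]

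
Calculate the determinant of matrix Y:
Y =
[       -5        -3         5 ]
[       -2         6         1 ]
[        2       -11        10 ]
det(Y) = -371

Expand along row 0 (cofactor expansion): det(Y) = a*(e*i - f*h) - b*(d*i - f*g) + c*(d*h - e*g), where the 3×3 is [[a, b, c], [d, e, f], [g, h, i]].
Minor M_00 = (6)*(10) - (1)*(-11) = 60 + 11 = 71.
Minor M_01 = (-2)*(10) - (1)*(2) = -20 - 2 = -22.
Minor M_02 = (-2)*(-11) - (6)*(2) = 22 - 12 = 10.
det(Y) = (-5)*(71) - (-3)*(-22) + (5)*(10) = -355 - 66 + 50 = -371.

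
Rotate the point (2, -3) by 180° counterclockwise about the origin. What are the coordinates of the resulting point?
(-2, 3)

Rotation matrix R(θ) = [[cos θ, -sin θ], [sin θ, cos θ]]; for θ = 180°:
R = [[-1, 0], [0, -1]]
Result: R × [2, -3]ᵀ = [-1·2 + (0)·-3, 0·2 + (-1)·-3]ᵀ = (-2, 3)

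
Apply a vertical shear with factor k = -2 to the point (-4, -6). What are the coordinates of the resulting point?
(-4, 2)

Shear matrix for vertical shear with factor k = -2:
[[1, 0], [-2, 1]]
Result: (-4, -6) → (-4, 2)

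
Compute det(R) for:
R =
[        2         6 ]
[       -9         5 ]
det(R) = 64

For a 2×2 matrix [[a, b], [c, d]], det = a*d - b*c.
det(R) = (2)*(5) - (6)*(-9) = 10 + 54 = 64.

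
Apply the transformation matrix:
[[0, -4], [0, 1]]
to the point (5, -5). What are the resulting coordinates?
(20, -5)

Matrix multiplication:
[[0, -4], [0, 1]] × [5, -5]ᵀ
= [0×5 + -4×-5, 0×5 + 1×-5]ᵀ
= [20.0000, -5.0000]ᵀ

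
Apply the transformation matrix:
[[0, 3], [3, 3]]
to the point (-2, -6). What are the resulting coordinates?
(-18, -24)

Matrix multiplication:
[[0, 3], [3, 3]] × [-2, -6]ᵀ
= [0×-2 + 3×-6, 3×-2 + 3×-6]ᵀ
= [-18.0000, -24.0000]ᵀ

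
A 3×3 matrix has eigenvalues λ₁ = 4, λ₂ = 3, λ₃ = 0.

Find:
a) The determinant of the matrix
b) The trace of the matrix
det = 0, trace = 7

Two standard eigenvalue identities:
- det(A) equals the product of the eigenvalues (counted with multiplicity).
- trace(A) equals the sum of the eigenvalues.
det(A) = (4)*(3)*(0) = 0.
trace(A) = 4 + 3 + 0 = 7.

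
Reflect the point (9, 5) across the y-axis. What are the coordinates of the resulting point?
(-9, 5)

Reflection across y-axis: (9, 5) → (-9, 5)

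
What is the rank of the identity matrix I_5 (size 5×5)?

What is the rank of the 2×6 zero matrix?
rank(I_5) = 5, rank(0) = 0

The identity I_5 has 5 columns that are the standard basis vectors e_1, …, e_5. These are linearly independent, so all 5 columns are pivots and rank(I_5) = 5.
The 2×6 zero matrix has every entry zero, so every row is the zero row and there are no pivots; rank(0) = 0.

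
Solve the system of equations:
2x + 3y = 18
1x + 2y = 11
x = 3, y = 4

Use elimination (row reduction):
Equation 1: 2x + 3y = 18.
Equation 2: 1x + 2y = 11.
Multiply Eq1 by 1 and Eq2 by 2: 2x + 3y = 18;  2x + 4y = 22.
Subtract: (1)y = 4, so y = 4.
Back-substitute into Eq1: 2x + 3*(4) = 18, so x = 3.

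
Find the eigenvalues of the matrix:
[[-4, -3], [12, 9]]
λ = 0 and λ = 5

Characteristic equation: det(A - λI) = 0
λ² - (trace)λ + (det) = 0
λ² - (5)λ + (0) = 0
λ² - 5λ + 0 = 0
Solving: λ = 0, 5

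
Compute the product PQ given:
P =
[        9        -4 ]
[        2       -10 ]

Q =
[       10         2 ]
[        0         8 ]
PQ =
[       90       -14 ]
[       20       -76 ]

Matrix multiplication: (PQ)[i][j] = sum over k of P[i][k] * Q[k][j].
  (PQ)[0][0] = (9)*(10) + (-4)*(0) = 90
  (PQ)[0][1] = (9)*(2) + (-4)*(8) = -14
  (PQ)[1][0] = (2)*(10) + (-10)*(0) = 20
  (PQ)[1][1] = (2)*(2) + (-10)*(8) = -76
PQ =
[       90       -14 ]
[       20       -76 ]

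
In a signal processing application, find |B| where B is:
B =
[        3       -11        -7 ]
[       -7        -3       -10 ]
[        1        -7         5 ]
det(B) = -894

Expand along row 0 (cofactor expansion): det(B) = a*(e*i - f*h) - b*(d*i - f*g) + c*(d*h - e*g), where the 3×3 is [[a, b, c], [d, e, f], [g, h, i]].
Minor M_00 = (-3)*(5) - (-10)*(-7) = -15 - 70 = -85.
Minor M_01 = (-7)*(5) - (-10)*(1) = -35 + 10 = -25.
Minor M_02 = (-7)*(-7) - (-3)*(1) = 49 + 3 = 52.
det(B) = (3)*(-85) - (-11)*(-25) + (-7)*(52) = -255 - 275 - 364 = -894.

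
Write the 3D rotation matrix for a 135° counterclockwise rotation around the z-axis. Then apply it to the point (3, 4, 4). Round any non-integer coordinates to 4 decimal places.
R = [[-√2/2, -√2/2, 0], [√2/2, -√2/2, 0], [0, 0, 1]]; R·(3, 4, 4) = (-4.9497, -0.7071, 4.0000)

Rotation matrix for 135° around z-axis:
cos(135°) = -√2/2, sin(135°) = √2/2
R = [[-√2/2, -√2/2, 0], [√2/2, -√2/2, 0], [0, 0, 1]]
Apply to (3, 4, 4): R·[3, 4, 4]ᵀ = (-4.9497, -0.7071, 4.0000)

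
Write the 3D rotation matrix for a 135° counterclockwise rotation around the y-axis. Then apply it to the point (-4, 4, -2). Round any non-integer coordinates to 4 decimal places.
R = [[-√2/2, 0, √2/2], [0, 1, 0], [-√2/2, 0, -√2/2]]; R·(-4, 4, -2) = (1.4142, 4.0000, 4.2426)

Rotation matrix for 135° around y-axis:
cos(135°) = -√2/2, sin(135°) = √2/2
R = [[-√2/2, 0, √2/2], [0, 1, 0], [-√2/2, 0, -√2/2]]
Apply to (-4, 4, -2): R·[-4, 4, -2]ᵀ = (1.4142, 4.0000, 4.2426)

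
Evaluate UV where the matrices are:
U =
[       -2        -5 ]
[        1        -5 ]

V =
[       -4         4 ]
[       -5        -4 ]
UV =
[       33        12 ]
[       21        24 ]

Matrix multiplication: (UV)[i][j] = sum over k of U[i][k] * V[k][j].
  (UV)[0][0] = (-2)*(-4) + (-5)*(-5) = 33
  (UV)[0][1] = (-2)*(4) + (-5)*(-4) = 12
  (UV)[1][0] = (1)*(-4) + (-5)*(-5) = 21
  (UV)[1][1] = (1)*(4) + (-5)*(-4) = 24
UV =
[       33        12 ]
[       21        24 ]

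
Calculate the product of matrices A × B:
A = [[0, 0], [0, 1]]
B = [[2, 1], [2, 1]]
[[0, 0], [2, 1]]

Matrix multiplication:
C[0][0] = 0×2 + 0×2 = 0
C[0][1] = 0×1 + 0×1 = 0
C[1][0] = 0×2 + 1×2 = 2
C[1][1] = 0×1 + 1×1 = 1
Result: [[0, 0], [2, 1]]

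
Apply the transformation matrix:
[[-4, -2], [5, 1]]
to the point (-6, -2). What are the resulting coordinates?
(28, -32)

Matrix multiplication:
[[-4, -2], [5, 1]] × [-6, -2]ᵀ
= [-4×-6 + -2×-2, 5×-6 + 1×-2]ᵀ
= [28.0000, -32.0000]ᵀ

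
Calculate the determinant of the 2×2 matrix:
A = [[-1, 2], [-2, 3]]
1

For A = [[a, b], [c, d]], det(A) = a*d - b*c.
det(A) = (-1)*(3) - (2)*(-2) = -3 - -4 = 1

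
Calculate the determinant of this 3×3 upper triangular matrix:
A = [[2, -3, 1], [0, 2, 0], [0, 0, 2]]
8

The determinant of a triangular matrix is the product of its diagonal entries (the off-diagonal entries above the diagonal do not affect it).
det(A) = (2) * (2) * (2) = 8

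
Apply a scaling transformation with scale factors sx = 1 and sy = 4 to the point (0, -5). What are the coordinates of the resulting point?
(0, -20)

Scaling matrix:
[[1, 0], [0, 4]]
Result: (0 × 1, -5 × 4) = (0, -20)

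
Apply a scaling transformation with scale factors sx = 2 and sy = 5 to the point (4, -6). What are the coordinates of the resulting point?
(8, -30)

Scaling matrix:
[[2, 0], [0, 5]]
Result: (4 × 2, -6 × 5) = (8, -30)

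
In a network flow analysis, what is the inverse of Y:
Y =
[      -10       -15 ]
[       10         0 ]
det(Y) = 150
Y⁻¹ =
[        0      1/10 ]
[    -1/15     -1/15 ]

For a 2×2 matrix Y = [[a, b], [c, d]] with det(Y) ≠ 0, Y⁻¹ = (1/det(Y)) * [[d, -b], [-c, a]].
det(Y) = (-10)*(0) - (-15)*(10) = 0 + 150 = 150.
Y⁻¹ = (1/150) * [[0, 15], [-10, -10]].
Dividing each entry by 150 and reducing:
Y⁻¹ =
[        0      1/10 ]
[    -1/15     -1/15 ]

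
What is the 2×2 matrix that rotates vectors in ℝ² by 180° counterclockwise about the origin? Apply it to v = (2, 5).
R = [[-1, 0], [0, -1]]; R·v = (-2, -5)

A counterclockwise rotation by angle θ in ℝ² has matrix R(θ) = [[cos θ, -sin θ], [sin θ, cos θ]].
For θ = 180°: cos θ = -1, sin θ = 0.
R(180°) = [[-1, 0], [0, -1]].
R·v = [-1·2 + (0)·5, 0·2 + -1·5] = (-2, -5).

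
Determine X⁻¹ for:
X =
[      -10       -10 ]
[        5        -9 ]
det(X) = 140
X⁻¹ =
[   -9/140      1/14 ]
[    -1/28     -1/14 ]

For a 2×2 matrix X = [[a, b], [c, d]] with det(X) ≠ 0, X⁻¹ = (1/det(X)) * [[d, -b], [-c, a]].
det(X) = (-10)*(-9) - (-10)*(5) = 90 + 50 = 140.
X⁻¹ = (1/140) * [[-9, 10], [-5, -10]].
Dividing each entry by 140 and reducing:
X⁻¹ =
[   -9/140      1/14 ]
[    -1/28     -1/14 ]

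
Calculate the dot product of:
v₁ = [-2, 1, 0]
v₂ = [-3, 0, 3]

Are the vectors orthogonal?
6, No

The dot product is the sum of products of corresponding components.
v₁·v₂ = (-2)*(-3) + (1)*(0) + (0)*(3) = 6 + 0 + 0 = 6.
Two vectors are orthogonal iff their dot product is 0; here the dot product is 6, so the vectors are not orthogonal.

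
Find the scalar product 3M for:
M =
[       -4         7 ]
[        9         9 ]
3M =
[      -12        21 ]
[       27        27 ]

Scalar multiplication is elementwise: (3M)[i][j] = 3 * M[i][j].
  (3M)[0][0] = 3 * (-4) = -12
  (3M)[0][1] = 3 * (7) = 21
  (3M)[1][0] = 3 * (9) = 27
  (3M)[1][1] = 3 * (9) = 27
3M =
[      -12        21 ]
[       27        27 ]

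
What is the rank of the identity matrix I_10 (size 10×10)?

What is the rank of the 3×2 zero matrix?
rank(I_10) = 10, rank(0) = 0

The identity I_10 has 10 columns that are the standard basis vectors e_1, …, e_10. These are linearly independent, so all 10 columns are pivots and rank(I_10) = 10.
The 3×2 zero matrix has every entry zero, so every row is the zero row and there are no pivots; rank(0) = 0.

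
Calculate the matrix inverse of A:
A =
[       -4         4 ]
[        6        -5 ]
det(A) = -4
A⁻¹ =
[      5/4         1 ]
[      3/2         1 ]

For a 2×2 matrix A = [[a, b], [c, d]] with det(A) ≠ 0, A⁻¹ = (1/det(A)) * [[d, -b], [-c, a]].
det(A) = (-4)*(-5) - (4)*(6) = 20 - 24 = -4.
A⁻¹ = (1/-4) * [[-5, -4], [-6, -4]].
Dividing each entry by -4 and reducing:
A⁻¹ =
[      5/4         1 ]
[      3/2         1 ]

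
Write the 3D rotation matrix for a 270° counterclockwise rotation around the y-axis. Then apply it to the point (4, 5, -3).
R = [[0, 0, -1], [0, 1, 0], [1, 0, 0]]; R·(4, 5, -3) = (3, 5, 4)

Rotation matrix for 270° around y-axis:
cos(270°) = 0, sin(270°) = -1
R = [[0, 0, -1], [0, 1, 0], [1, 0, 0]]
Apply to (4, 5, -3): R·[4, 5, -3]ᵀ = (3, 5, 4)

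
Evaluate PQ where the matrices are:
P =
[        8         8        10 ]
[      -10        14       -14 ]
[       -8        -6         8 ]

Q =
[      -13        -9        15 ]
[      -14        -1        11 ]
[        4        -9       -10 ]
PQ =
[     -176      -170       108 ]
[     -122       202       144 ]
[      220         6      -266 ]

Matrix multiplication: (PQ)[i][j] = sum over k of P[i][k] * Q[k][j].
  (PQ)[0][0] = (8)*(-13) + (8)*(-14) + (10)*(4) = -176
  (PQ)[0][1] = (8)*(-9) + (8)*(-1) + (10)*(-9) = -170
  (PQ)[0][2] = (8)*(15) + (8)*(11) + (10)*(-10) = 108
  (PQ)[1][0] = (-10)*(-13) + (14)*(-14) + (-14)*(4) = -122
  (PQ)[1][1] = (-10)*(-9) + (14)*(-1) + (-14)*(-9) = 202
  (PQ)[1][2] = (-10)*(15) + (14)*(11) + (-14)*(-10) = 144
  (PQ)[2][0] = (-8)*(-13) + (-6)*(-14) + (8)*(4) = 220
  (PQ)[2][1] = (-8)*(-9) + (-6)*(-1) + (8)*(-9) = 6
  (PQ)[2][2] = (-8)*(15) + (-6)*(11) + (8)*(-10) = -266
PQ =
[     -176      -170       108 ]
[     -122       202       144 ]
[      220         6      -266 ]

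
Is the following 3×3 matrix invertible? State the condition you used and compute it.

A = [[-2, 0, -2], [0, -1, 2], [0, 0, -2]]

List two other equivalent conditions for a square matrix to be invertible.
Yes, invertible; det(A) = -4 ≠ 0. Equivalent conditions: rank(A) = 3; Ax = 0 has only the trivial solution; 0 is not an eigenvalue; the columns of A are linearly independent.

To check invertibility, compute det(A).
The given matrix is triangular, so det(A) equals the product of its diagonal entries = -4 ≠ 0.
Since det(A) ≠ 0, A is invertible.
Equivalent conditions for a square matrix A to be invertible:
- rank(A) = 3 (full rank).
- The homogeneous system Ax = 0 has only the trivial solution x = 0.
- 0 is not an eigenvalue of A.
- The columns (equivalently rows) of A are linearly independent.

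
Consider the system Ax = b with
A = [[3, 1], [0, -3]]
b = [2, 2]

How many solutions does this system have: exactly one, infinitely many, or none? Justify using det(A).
Exactly one solution

Compute det(A) = (3)*(-3) - (1)*(0) = -9.
Because det(A) ≠ 0, A is invertible and Ax = b has a unique solution for every b (here x = A⁻¹ b).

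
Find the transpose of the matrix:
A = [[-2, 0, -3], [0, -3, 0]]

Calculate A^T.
[[-2, 0], [0, -3], [-3, 0]]

The transpose sends entry (i,j) to (j,i); rows become columns.
Row 0 of A: [-2, 0, -3] -> column 0 of A^T.
Row 1 of A: [0, -3, 0] -> column 1 of A^T.
A^T = [[-2, 0], [0, -3], [-3, 0]]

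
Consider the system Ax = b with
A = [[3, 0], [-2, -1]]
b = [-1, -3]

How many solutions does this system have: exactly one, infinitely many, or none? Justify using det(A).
Exactly one solution

Compute det(A) = (3)*(-1) - (0)*(-2) = -3.
Because det(A) ≠ 0, A is invertible and Ax = b has a unique solution for every b (here x = A⁻¹ b).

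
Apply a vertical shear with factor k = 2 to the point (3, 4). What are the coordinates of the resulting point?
(3, 10)

Shear matrix for vertical shear with factor k = 2:
[[1, 0], [2, 1]]
Result: (3, 4) → (3, 10)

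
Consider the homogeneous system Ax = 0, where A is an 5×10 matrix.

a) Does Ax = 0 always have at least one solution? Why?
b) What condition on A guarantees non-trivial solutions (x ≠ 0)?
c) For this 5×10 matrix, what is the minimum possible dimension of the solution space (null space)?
a) Yes, x = 0 is always a solution. b) When A has linearly dependent columns (rank < n). c) Minimum nullity = 5.

a) x = 0 satisfies A·0 = 0, so the zero vector is always a solution.
b) Non-trivial solutions exist iff the columns of A are linearly dependent, equivalently rank(A) < n (the number of columns).
c) By rank-nullity, rank(A) + nullity(A) = n = 10. Since A has only 5 rows, rank(A) ≤ 5, so nullity(A) ≥ 10 - 5 = 5.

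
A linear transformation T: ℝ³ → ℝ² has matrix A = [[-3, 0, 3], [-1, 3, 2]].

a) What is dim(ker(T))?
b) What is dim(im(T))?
dim(ker) = 1, dim(im) = 2

The two rows are not scalar multiples of one another (no single k satisfies row 2 = k × row 1), so they are linearly independent.
Thus rank(A) = 2.
dim(im(T)) = rank(A) = 2.
By the rank-nullity theorem applied to T: ℝ³ → ℝ², rank(A) + nullity(A) = 3 (the domain dimension), so dim(ker(T)) = 3 - 2 = 1.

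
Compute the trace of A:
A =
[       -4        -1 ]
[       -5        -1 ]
tr(A) = -4 - 1 = -5

The trace of a square matrix is the sum of its diagonal entries.
Diagonal entries of A: A[0][0] = -4, A[1][1] = -1.
tr(A) = -4 - 1 = -5.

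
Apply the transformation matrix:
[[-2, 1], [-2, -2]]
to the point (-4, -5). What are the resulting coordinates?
(3, 18)

Matrix multiplication:
[[-2, 1], [-2, -2]] × [-4, -5]ᵀ
= [-2×-4 + 1×-5, -2×-4 + -2×-5]ᵀ
= [3.0000, 18.0000]ᵀ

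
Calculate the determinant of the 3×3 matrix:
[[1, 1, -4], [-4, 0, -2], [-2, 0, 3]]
16

Expansion along first row:
det = 1·det([[0,-2],[0,3]]) - 1·det([[-4,-2],[-2,3]]) + -4·det([[-4,0],[-2,0]])
    = 1·(0·3 - -2·0) - 1·(-4·3 - -2·-2) + -4·(-4·0 - 0·-2)
    = 1·0 - 1·-16 + -4·0
    = 0 + 16 + 0 = 16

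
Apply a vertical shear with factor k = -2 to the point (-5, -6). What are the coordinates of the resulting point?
(-5, 4)

Shear matrix for vertical shear with factor k = -2:
[[1, 0], [-2, 1]]
Result: (-5, -6) → (-5, 4)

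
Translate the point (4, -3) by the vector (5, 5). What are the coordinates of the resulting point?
(9, 2)

Translation by (5, 5):
x' = 4 + 5 = 9
y' = -3 + 5 = 2
Homogeneous matrix: [[1, 0, 5], [0, 1, 5], [0, 0, 1]]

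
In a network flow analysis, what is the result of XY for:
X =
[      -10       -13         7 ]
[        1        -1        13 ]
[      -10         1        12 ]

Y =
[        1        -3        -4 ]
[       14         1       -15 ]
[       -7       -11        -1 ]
XY =
[     -241       -60       228 ]
[     -104      -147        -2 ]
[      -80      -101        13 ]

Matrix multiplication: (XY)[i][j] = sum over k of X[i][k] * Y[k][j].
  (XY)[0][0] = (-10)*(1) + (-13)*(14) + (7)*(-7) = -241
  (XY)[0][1] = (-10)*(-3) + (-13)*(1) + (7)*(-11) = -60
  (XY)[0][2] = (-10)*(-4) + (-13)*(-15) + (7)*(-1) = 228
  (XY)[1][0] = (1)*(1) + (-1)*(14) + (13)*(-7) = -104
  (XY)[1][1] = (1)*(-3) + (-1)*(1) + (13)*(-11) = -147
  (XY)[1][2] = (1)*(-4) + (-1)*(-15) + (13)*(-1) = -2
  (XY)[2][0] = (-10)*(1) + (1)*(14) + (12)*(-7) = -80
  (XY)[2][1] = (-10)*(-3) + (1)*(1) + (12)*(-11) = -101
  (XY)[2][2] = (-10)*(-4) + (1)*(-15) + (12)*(-1) = 13
XY =
[     -241       -60       228 ]
[     -104      -147        -2 ]
[      -80      -101        13 ]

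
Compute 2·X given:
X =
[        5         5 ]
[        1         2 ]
2X =
[       10        10 ]
[        2         4 ]

Scalar multiplication is elementwise: (2X)[i][j] = 2 * X[i][j].
  (2X)[0][0] = 2 * (5) = 10
  (2X)[0][1] = 2 * (5) = 10
  (2X)[1][0] = 2 * (1) = 2
  (2X)[1][1] = 2 * (2) = 4
2X =
[       10        10 ]
[        2         4 ]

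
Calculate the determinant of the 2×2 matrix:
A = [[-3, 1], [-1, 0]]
1

For A = [[a, b], [c, d]], det(A) = a*d - b*c.
det(A) = (-3)*(0) - (1)*(-1) = 0 - -1 = 1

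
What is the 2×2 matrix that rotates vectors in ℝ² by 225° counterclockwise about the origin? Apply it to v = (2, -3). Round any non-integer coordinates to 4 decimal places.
R = [[-√2/2, √2/2], [-√2/2, -√2/2]]; R·v = (-3.5355, 0.7071)

A counterclockwise rotation by angle θ in ℝ² has matrix R(θ) = [[cos θ, -sin θ], [sin θ, cos θ]].
For θ = 225°: cos θ = -√2/2, sin θ = -√2/2.
R(225°) = [[-√2/2, √2/2], [-√2/2, -√2/2]].
R·v = [-√2/2·2 + (√2/2)·-3, -√2/2·2 + -√2/2·-3] = (-3.5355, 0.7071).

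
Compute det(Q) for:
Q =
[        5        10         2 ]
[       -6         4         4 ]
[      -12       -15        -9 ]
det(Q) = -624

Expand along row 0 (cofactor expansion): det(Q) = a*(e*i - f*h) - b*(d*i - f*g) + c*(d*h - e*g), where the 3×3 is [[a, b, c], [d, e, f], [g, h, i]].
Minor M_00 = (4)*(-9) - (4)*(-15) = -36 + 60 = 24.
Minor M_01 = (-6)*(-9) - (4)*(-12) = 54 + 48 = 102.
Minor M_02 = (-6)*(-15) - (4)*(-12) = 90 + 48 = 138.
det(Q) = (5)*(24) - (10)*(102) + (2)*(138) = 120 - 1020 + 276 = -624.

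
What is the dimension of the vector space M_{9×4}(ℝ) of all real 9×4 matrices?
Dimension = 36

A real 9×4 matrix is determined by its 9·4 = 36 independent entries.
A standard basis is {E_ij : 1 ≤ i ≤ 9, 1 ≤ j ≤ 4}, where E_ij has a 1 in position (i, j) and 0 elsewhere — there are 36 such matrices, and they are linearly independent and span M_{9×4}(ℝ).
Therefore dim(M_{9×4}(ℝ)) = 36.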